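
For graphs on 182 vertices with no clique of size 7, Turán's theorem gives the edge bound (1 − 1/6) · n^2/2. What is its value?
Turán density bound = (5/6) · 182^2/2 = 41405/3 ≈ 13801.6667

Turán's theorem: ex(n, K_{r+1}) is achieved by the complete r-partite Turán graph T(n, r) with parts as balanced as possible, and is at most (1 − 1/r) · n^2/2. For r = 6, n = 182: the density bound is (5/6) · 33124/2 = 41405/3 ≈ 13801.6667. The integer-valued extremum is e(T(182, 6)) = 13801, which is strictly less than the density bound 41405/3 since 6 ∤ 182 (the parts of T(182, 6) cannot all be equal).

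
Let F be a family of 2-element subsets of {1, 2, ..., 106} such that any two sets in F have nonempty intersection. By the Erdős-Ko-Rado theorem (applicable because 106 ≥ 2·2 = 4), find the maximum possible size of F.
max |F| = C(105, 1) = 105

The Erdős-Ko-Rado theorem states: for n ≥ 2k, an intersecting family of k-subsets of an n-element set has size at most C(n − 1, k − 1), with equality for 'star' families {A ⊆ [n] : |A| = k, i ∈ A} (fix an element i). For n = 106, k = 2: C(105, 1) = 105.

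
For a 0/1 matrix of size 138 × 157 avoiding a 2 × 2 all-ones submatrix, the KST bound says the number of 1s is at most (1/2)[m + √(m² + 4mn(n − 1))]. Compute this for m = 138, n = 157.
z(138, 157; 2, 2) ≤ (1/2)[138 + √(138² + 4·138·157·156)] = (1/2)[138 + √13538628] = 1908.7437

Kővári–Sós–Turán: let r_1, ..., r_138 be the row sums and z = Σ r_i the total number of 1s. Each pair of columns can share at most one row with both entries 1 (else a 2×2 all-ones block appears), so Σ_i C(r_i, 2) ≤ C(157, 2) = 12246. By convexity Σ_i C(r_i, 2) ≥ 138·C(z/138, 2) = z(z − 138)/(2·138), giving z² − 138z − 138·157·156 ≤ 0 and hence z ≤ (1/2)[138 + √(19044 + 4·3379896)] = (1/2)[138 + √13538628] ≈ (1/2)(138 + 3679.4875) = 1908.7437.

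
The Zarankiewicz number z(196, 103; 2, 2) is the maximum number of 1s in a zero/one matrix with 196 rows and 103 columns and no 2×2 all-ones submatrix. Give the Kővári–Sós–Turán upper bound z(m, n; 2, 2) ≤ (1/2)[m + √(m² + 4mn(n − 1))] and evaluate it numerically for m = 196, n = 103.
z(196, 103; 2, 2) ≤ (1/2)[196 + √(196² + 4·196·103·102)] = (1/2)[196 + √8275120] = 1536.3254

Kővári–Sós–Turán: let r_1, ..., r_196 be the row sums and z = Σ r_i the total number of 1s. Each pair of columns can share at most one row with both entries 1 (else a 2×2 all-ones block appears), so Σ_i C(r_i, 2) ≤ C(103, 2) = 5253. By convexity Σ_i C(r_i, 2) ≥ 196·C(z/196, 2) = z(z − 196)/(2·196), giving z² − 196z − 196·103·102 ≤ 0 and hence z ≤ (1/2)[196 + √(38416 + 4·2059176)] = (1/2)[196 + √8275120] ≈ (1/2)(196 + 2876.6508) = 1536.3254.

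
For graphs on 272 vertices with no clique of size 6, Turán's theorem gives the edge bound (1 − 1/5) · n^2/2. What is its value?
Turán density bound = (4/5) · 272^2/2 = 147968/5 ≈ 29593.6

Turán's theorem: ex(n, K_{r+1}) is achieved by the complete r-partite Turán graph T(n, r) with parts as balanced as possible, and is at most (1 − 1/r) · n^2/2. For r = 5, n = 272: the density bound is (4/5) · 73984/2 = 147968/5 ≈ 29593.6. The integer-valued extremum is e(T(272, 5)) = 29593, which is strictly less than the density bound 147968/5 since 5 ∤ 272 (the parts of T(272, 5) cannot all be equal).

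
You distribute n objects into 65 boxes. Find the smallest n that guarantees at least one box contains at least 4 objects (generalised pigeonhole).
n = (4 − 1)·65 + 1 = 196

By the generalised pigeonhole principle, to guarantee some box contains ≥ r objects we need more than (r − 1) · k objects total. Threshold: n = (r − 1) · k + 1. With r = 4 and k = 65: n = 3 · 65 + 1 = 195 + 1 = 196. For n = 195 = 3 · 65, we can put exactly 3 objects in every box, avoiding 4 in any single one — so 196 is tight.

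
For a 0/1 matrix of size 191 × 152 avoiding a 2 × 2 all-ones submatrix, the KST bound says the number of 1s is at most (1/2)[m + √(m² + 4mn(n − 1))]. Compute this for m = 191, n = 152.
z(191, 152; 2, 2) ≤ (1/2)[191 + √(191² + 4·191·152·151)] = (1/2)[191 + √17571809] = 2191.4371

Kővári–Sós–Turán: let r_1, ..., r_191 be the row sums and z = Σ r_i the total number of 1s. Each pair of columns can share at most one row with both entries 1 (else a 2×2 all-ones block appears), so Σ_i C(r_i, 2) ≤ C(152, 2) = 11476. By convexity Σ_i C(r_i, 2) ≥ 191·C(z/191, 2) = z(z − 191)/(2·191), giving z² − 191z − 191·152·151 ≤ 0 and hence z ≤ (1/2)[191 + √(36481 + 4·4383832)] = (1/2)[191 + √17571809] ≈ (1/2)(191 + 4191.8742) = 2191.4371.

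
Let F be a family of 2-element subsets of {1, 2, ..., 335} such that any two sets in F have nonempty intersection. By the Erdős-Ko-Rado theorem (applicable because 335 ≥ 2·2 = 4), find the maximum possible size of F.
max |F| = C(334, 1) = 334

The Erdős-Ko-Rado theorem states: for n ≥ 2k, an intersecting family of k-subsets of an n-element set has size at most C(n − 1, k − 1), with equality for 'star' families {A ⊆ [n] : |A| = k, i ∈ A} (fix an element i). For n = 335, k = 2: C(334, 1) = 334.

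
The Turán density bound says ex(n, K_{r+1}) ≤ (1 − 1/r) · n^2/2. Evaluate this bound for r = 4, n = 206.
Turán density bound = (3/4) · 206^2/2 = 31827/2 ≈ 15913.5

Turán's theorem: ex(n, K_{r+1}) is achieved by the complete r-partite Turán graph T(n, r) with parts as balanced as possible, and is at most (1 − 1/r) · n^2/2. For r = 4, n = 206: the density bound is (3/4) · 42436/2 = 31827/2 ≈ 15913.5. The integer-valued extremum is e(T(206, 4)) = 15913, which is strictly less than the density bound 31827/2 since 4 ∤ 206 (the parts of T(206, 4) cannot all be equal).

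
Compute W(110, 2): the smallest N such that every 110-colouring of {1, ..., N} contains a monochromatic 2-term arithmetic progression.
W(110, 2) = 110 + 1 = 111

A 2-term AP is any pair of integers, so a monochromatic 2-AP exists iff some colour is used at least twice. With 110 colours, the colouring i ↦ i on {1, ..., 110} uses each colour once, avoiding any monochromatic pair, so W(110, 2) > 110. For {1, ..., 111}, pigeonhole forces two integers of the same colour, which form a monochromatic 2-AP. Hence W(110, 2) = 111.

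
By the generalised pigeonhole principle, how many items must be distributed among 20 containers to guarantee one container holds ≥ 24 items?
n = (24 − 1)·20 + 1 = 461

By the generalised pigeonhole principle, to guarantee some box contains ≥ r objects we need more than (r − 1) · k objects total. Threshold: n = (r − 1) · k + 1. With r = 24 and k = 20: n = 23 · 20 + 1 = 460 + 1 = 461. For n = 460 = 23 · 20, we can put exactly 23 objects in every box, avoiding 24 in any single one — so 461 is tight.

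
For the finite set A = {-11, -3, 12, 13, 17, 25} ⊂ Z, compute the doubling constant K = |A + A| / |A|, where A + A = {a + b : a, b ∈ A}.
K = |A + A| / |A| = 20/6 = 10/3

Enumerate A + A = {a + b : a, b ∈ A}. With |A| = 6, there are |A|^2 = 36 ordered sum pairs; collecting distinct values, A + A = {-22, -14, -6, 1, 2, 6, 9, 10, 14, 22, 24, 25, 26, 29, 30, 34, 37, 38, 42, 50}, so |A + A| = 20. Thus K = 20/6 = 10/3. For comparison, the minimum possible |A + A| over all 6-element sets is 2·6 − 1 = 11 (so min K = 11/6), attained only by arithmetic progressions.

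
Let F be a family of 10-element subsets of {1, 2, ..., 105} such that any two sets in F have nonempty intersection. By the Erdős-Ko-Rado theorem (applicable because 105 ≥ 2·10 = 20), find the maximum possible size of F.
max |F| = C(104, 9) = 2747472247520

The Erdős-Ko-Rado theorem states: for n ≥ 2k, an intersecting family of k-subsets of an n-element set has size at most C(n − 1, k − 1), with equality for 'star' families {A ⊆ [n] : |A| = k, i ∈ A} (fix an element i). For n = 105, k = 10: C(104, 9) = 2747472247520.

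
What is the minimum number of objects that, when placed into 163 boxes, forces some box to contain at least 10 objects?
n = (10 − 1)·163 + 1 = 1468

By the generalised pigeonhole principle, to guarantee some box contains ≥ r objects we need more than (r − 1) · k objects total. Threshold: n = (r − 1) · k + 1. With r = 10 and k = 163: n = 9 · 163 + 1 = 1467 + 1 = 1468. For n = 1467 = 9 · 163, we can put exactly 9 objects in every box, avoiding 10 in any single one — so 1468 is tight.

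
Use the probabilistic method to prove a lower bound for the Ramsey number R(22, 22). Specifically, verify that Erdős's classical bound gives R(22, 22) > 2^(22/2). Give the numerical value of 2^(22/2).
2^(22/2) = 2048; so R(22, 22) > 2048

Colour each edge of K_n uniformly at random with red/blue. The expected number of monochromatic K_22 is C(n, 22) · 2 · 2^(−C(22,2)). If C(n, 22) · 2^(1 − C(22,2)) < 1, then with positive probability no monochromatic K_22 exists, so R(22, 22) > n. The standard estimate C(n, 22) ≤ n^22/22! shows this inequality holds whenever n ≤ 2^(22/2) (since 22! · 2^(C(22,2) − 1) > 2^(22^2/2) ≥ n^22). Hence R(22, 22) > 2^(22/2) = 2048.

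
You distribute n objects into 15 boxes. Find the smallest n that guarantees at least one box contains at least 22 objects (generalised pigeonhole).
n = (22 − 1)·15 + 1 = 316

By the generalised pigeonhole principle, to guarantee some box contains ≥ r objects we need more than (r − 1) · k objects total. Threshold: n = (r − 1) · k + 1. With r = 22 and k = 15: n = 21 · 15 + 1 = 315 + 1 = 316. For n = 315 = 21 · 15, we can put exactly 21 objects in every box, avoiding 22 in any single one — so 316 is tight.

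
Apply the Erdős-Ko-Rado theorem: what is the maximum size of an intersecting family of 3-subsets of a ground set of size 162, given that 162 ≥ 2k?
max |F| = C(161, 2) = 12880

The Erdős-Ko-Rado theorem states: for n ≥ 2k, an intersecting family of k-subsets of an n-element set has size at most C(n − 1, k − 1), with equality for 'star' families {A ⊆ [n] : |A| = k, i ∈ A} (fix an element i). For n = 162, k = 3: C(161, 2) = 12880.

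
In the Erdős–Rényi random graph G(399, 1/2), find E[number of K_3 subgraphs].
E[# K_3] = C(399, 3) · (1/2)^C(3, 2) = 10507399 / 2^3 = 1313424.875

For each 3-subset S of vertices (there are C(399, 3) = 10507399 such S), let X_S = 1 if S induces a K_3 (all C(3, 2) = 3 edges present). Then P(X_S = 1) = (1/2)^3 = 1/8. By linearity of expectation, E[# K_3] = C(399, 3) · (1/2)^3 = 10507399 / 8 = 1313424.875.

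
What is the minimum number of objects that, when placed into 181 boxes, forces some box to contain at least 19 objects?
n = (19 − 1)·181 + 1 = 3259

By the generalised pigeonhole principle, to guarantee some box contains ≥ r objects we need more than (r − 1) · k objects total. Threshold: n = (r − 1) · k + 1. With r = 19 and k = 181: n = 18 · 181 + 1 = 3258 + 1 = 3259. For n = 3258 = 18 · 181, we can put exactly 18 objects in every box, avoiding 19 in any single one — so 3259 is tight.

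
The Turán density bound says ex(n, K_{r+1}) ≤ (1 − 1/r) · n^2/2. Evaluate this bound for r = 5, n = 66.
Turán density bound = (4/5) · 66^2/2 = 8712/5 ≈ 1742.4

Turán's theorem: ex(n, K_{r+1}) is achieved by the complete r-partite Turán graph T(n, r) with parts as balanced as possible, and is at most (1 − 1/r) · n^2/2. For r = 5, n = 66: the density bound is (4/5) · 4356/2 = 8712/5 ≈ 1742.4. The integer-valued extremum is e(T(66, 5)) = 1742, which is strictly less than the density bound 8712/5 since 5 ∤ 66 (the parts of T(66, 5) cannot all be equal).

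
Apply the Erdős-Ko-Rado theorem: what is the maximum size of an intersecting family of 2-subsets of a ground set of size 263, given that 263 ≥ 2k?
max |F| = C(262, 1) = 262

The Erdős-Ko-Rado theorem states: for n ≥ 2k, an intersecting family of k-subsets of an n-element set has size at most C(n − 1, k − 1), with equality for 'star' families {A ⊆ [n] : |A| = k, i ∈ A} (fix an element i). For n = 263, k = 2: C(262, 1) = 262.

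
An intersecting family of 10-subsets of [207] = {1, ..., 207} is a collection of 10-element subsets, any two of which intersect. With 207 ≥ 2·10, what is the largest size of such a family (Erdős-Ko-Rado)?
max |F| = C(206, 9) = 1541984268762850

Erdős-Ko-Rado (1961): when n ≥ 2k, max |F| = C(n−1, k−1). The bound is attained by the star {A : i ∈ A} for any fixed i ∈ [n]. Here C(207−1, 10−1) = C(206, 9) = 1541984268762850.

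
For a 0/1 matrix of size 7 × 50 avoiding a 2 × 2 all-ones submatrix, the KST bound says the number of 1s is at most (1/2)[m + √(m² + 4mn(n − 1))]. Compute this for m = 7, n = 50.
z(7, 50; 2, 2) ≤ (1/2)[7 + √(7² + 4·7·50·49)] = (1/2)[7 + √68649] = 134.5048

Kővári–Sós–Turán: let r_1, ..., r_7 be the row sums and z = Σ r_i the total number of 1s. Each pair of columns can share at most one row with both entries 1 (else a 2×2 all-ones block appears), so Σ_i C(r_i, 2) ≤ C(50, 2) = 1225. By convexity Σ_i C(r_i, 2) ≥ 7·C(z/7, 2) = z(z − 7)/(2·7), giving z² − 7z − 7·50·49 ≤ 0 and hence z ≤ (1/2)[7 + √(49 + 4·17150)] = (1/2)[7 + √68649] ≈ (1/2)(7 + 262.0095) = 134.5048.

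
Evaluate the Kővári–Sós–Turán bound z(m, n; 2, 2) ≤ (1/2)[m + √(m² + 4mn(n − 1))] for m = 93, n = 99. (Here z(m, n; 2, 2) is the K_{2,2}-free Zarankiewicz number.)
z(93, 99; 2, 2) ≤ (1/2)[93 + √(93² + 4·93·99·98)] = (1/2)[93 + √3617793] = 997.5248

Kővári–Sós–Turán: let r_1, ..., r_93 be the row sums and z = Σ r_i the total number of 1s. Each pair of columns can share at most one row with both entries 1 (else a 2×2 all-ones block appears), so Σ_i C(r_i, 2) ≤ C(99, 2) = 4851. By convexity Σ_i C(r_i, 2) ≥ 93·C(z/93, 2) = z(z − 93)/(2·93), giving z² − 93z − 93·99·98 ≤ 0 and hence z ≤ (1/2)[93 + √(8649 + 4·902286)] = (1/2)[93 + √3617793] ≈ (1/2)(93 + 1902.0497) = 997.5248.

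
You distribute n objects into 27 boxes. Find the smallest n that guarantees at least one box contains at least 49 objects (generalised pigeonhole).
n = (49 − 1)·27 + 1 = 1297

By the generalised pigeonhole principle, to guarantee some box contains ≥ r objects we need more than (r − 1) · k objects total. Threshold: n = (r − 1) · k + 1. With r = 49 and k = 27: n = 48 · 27 + 1 = 1296 + 1 = 1297. For n = 1296 = 48 · 27, we can put exactly 48 objects in every box, avoiding 49 in any single one — so 1297 is tight.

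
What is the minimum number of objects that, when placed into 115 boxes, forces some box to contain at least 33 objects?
n = (33 − 1)·115 + 1 = 3681

By the generalised pigeonhole principle, to guarantee some box contains ≥ r objects we need more than (r − 1) · k objects total. Threshold: n = (r − 1) · k + 1. With r = 33 and k = 115: n = 32 · 115 + 1 = 3680 + 1 = 3681. For n = 3680 = 32 · 115, we can put exactly 32 objects in every box, avoiding 33 in any single one — so 3681 is tight.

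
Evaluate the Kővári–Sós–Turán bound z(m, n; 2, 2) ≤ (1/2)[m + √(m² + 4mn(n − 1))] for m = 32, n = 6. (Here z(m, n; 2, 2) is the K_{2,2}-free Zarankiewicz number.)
z(32, 6; 2, 2) ≤ (1/2)[32 + √(32² + 4·32·6·5)] = (1/2)[32 + √4864] = 50.8712

Kővári–Sós–Turán: let r_1, ..., r_32 be the row sums and z = Σ r_i the total number of 1s. Each pair of columns can share at most one row with both entries 1 (else a 2×2 all-ones block appears), so Σ_i C(r_i, 2) ≤ C(6, 2) = 15. By convexity Σ_i C(r_i, 2) ≥ 32·C(z/32, 2) = z(z − 32)/(2·32), giving z² − 32z − 32·6·5 ≤ 0 and hence z ≤ (1/2)[32 + √(1024 + 4·960)] = (1/2)[32 + √4864] ≈ (1/2)(32 + 69.7424) = 50.8712.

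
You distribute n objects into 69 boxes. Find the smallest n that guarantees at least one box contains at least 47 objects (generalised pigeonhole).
n = (47 − 1)·69 + 1 = 3175

By the generalised pigeonhole principle, to guarantee some box contains ≥ r objects we need more than (r − 1) · k objects total. Threshold: n = (r − 1) · k + 1. With r = 47 and k = 69: n = 46 · 69 + 1 = 3174 + 1 = 3175. For n = 3174 = 46 · 69, we can put exactly 46 objects in every box, avoiding 47 in any single one — so 3175 is tight.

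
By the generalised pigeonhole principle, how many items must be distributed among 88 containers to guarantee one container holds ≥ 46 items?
n = (46 − 1)·88 + 1 = 3961

By the generalised pigeonhole principle, to guarantee some box contains ≥ r objects we need more than (r − 1) · k objects total. Threshold: n = (r − 1) · k + 1. With r = 46 and k = 88: n = 45 · 88 + 1 = 3960 + 1 = 3961. For n = 3960 = 45 · 88, we can put exactly 45 objects in every box, avoiding 46 in any single one — so 3961 is tight.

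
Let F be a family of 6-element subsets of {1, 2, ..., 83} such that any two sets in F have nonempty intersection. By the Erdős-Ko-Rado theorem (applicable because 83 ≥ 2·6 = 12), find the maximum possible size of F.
max |F| = C(82, 5) = 27285336

The Erdős-Ko-Rado theorem states: for n ≥ 2k, an intersecting family of k-subsets of an n-element set has size at most C(n − 1, k − 1), with equality for 'star' families {A ⊆ [n] : |A| = k, i ∈ A} (fix an element i). For n = 83, k = 6: C(82, 5) = 27285336.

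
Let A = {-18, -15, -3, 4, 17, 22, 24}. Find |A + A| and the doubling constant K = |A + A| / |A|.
K = |A + A| / |A| = 27/7

Enumerate A + A = {a + b : a, b ∈ A}. With |A| = 7, there are |A|^2 = 49 ordered sum pairs; collecting distinct values, A + A = {-36, -33, -30, -21, -18, -14, -11, -6, -1, 1, 2, 4, 6, 7, 8, 9, 14, 19, 21, 26, 28, 34, 39, 41, 44, 46, 48}, so |A + A| = 27. Thus K = 27/7. For comparison, the minimum possible |A + A| over all 7-element sets is 2·7 − 1 = 13 (so min K = 13/7), attained only by arithmetic progressions.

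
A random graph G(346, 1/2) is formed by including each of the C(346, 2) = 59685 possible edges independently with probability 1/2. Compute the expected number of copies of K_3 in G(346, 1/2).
E[# K_3] = C(346, 3) · (1/2)^C(3, 2) = 6843880 / 2^3 = 855485

For each 3-subset S of vertices (there are C(346, 3) = 6843880 such S), let X_S = 1 if S induces a K_3 (all C(3, 2) = 3 edges present). Then P(X_S = 1) = (1/2)^3 = 1/8. By linearity of expectation, E[# K_3] = C(346, 3) · (1/2)^3 = 6843880 / 8 = 855485.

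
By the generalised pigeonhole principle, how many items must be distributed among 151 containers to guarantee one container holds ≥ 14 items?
n = (14 − 1)·151 + 1 = 1964

By the generalised pigeonhole principle, to guarantee some box contains ≥ r objects we need more than (r − 1) · k objects total. Threshold: n = (r − 1) · k + 1. With r = 14 and k = 151: n = 13 · 151 + 1 = 1963 + 1 = 1964. For n = 1963 = 13 · 151, we can put exactly 13 objects in every box, avoiding 14 in any single one — so 1964 is tight.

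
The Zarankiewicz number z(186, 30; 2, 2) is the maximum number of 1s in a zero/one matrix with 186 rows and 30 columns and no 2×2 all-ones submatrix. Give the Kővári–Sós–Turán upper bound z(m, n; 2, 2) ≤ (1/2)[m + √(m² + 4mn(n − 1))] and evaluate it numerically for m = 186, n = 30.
z(186, 30; 2, 2) ≤ (1/2)[186 + √(186² + 4·186·30·29)] = (1/2)[186 + √681876] = 505.8789

Kővári–Sós–Turán: let r_1, ..., r_186 be the row sums and z = Σ r_i the total number of 1s. Each pair of columns can share at most one row with both entries 1 (else a 2×2 all-ones block appears), so Σ_i C(r_i, 2) ≤ C(30, 2) = 435. By convexity Σ_i C(r_i, 2) ≥ 186·C(z/186, 2) = z(z − 186)/(2·186), giving z² − 186z − 186·30·29 ≤ 0 and hence z ≤ (1/2)[186 + √(34596 + 4·161820)] = (1/2)[186 + √681876] ≈ (1/2)(186 + 825.7578) = 505.8789.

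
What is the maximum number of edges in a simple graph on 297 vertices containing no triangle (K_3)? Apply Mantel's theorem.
ex(297, K_3) = ⌊297^2/4⌋ = 22052

Mantel (1907): a triangle-free graph on n vertices has at most ⌊n^2/4⌋ edges, with equality for the complete bipartite graph K_{⌊n/2⌋, ⌈n/2⌉}. For n = 297: ⌊297^2/4⌋ = ⌊88209/4⌋ = 22052. The extremal graph is K_{148, 149}, which has 148·149 = 22052 edges.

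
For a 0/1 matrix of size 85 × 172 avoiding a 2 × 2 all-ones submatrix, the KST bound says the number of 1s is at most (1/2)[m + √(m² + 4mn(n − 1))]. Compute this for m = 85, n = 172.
z(85, 172; 2, 2) ≤ (1/2)[85 + √(85² + 4·85·172·171)] = (1/2)[85 + √10007305] = 1624.2162

Kővári–Sós–Turán: let r_1, ..., r_85 be the row sums and z = Σ r_i the total number of 1s. Each pair of columns can share at most one row with both entries 1 (else a 2×2 all-ones block appears), so Σ_i C(r_i, 2) ≤ C(172, 2) = 14706. By convexity Σ_i C(r_i, 2) ≥ 85·C(z/85, 2) = z(z − 85)/(2·85), giving z² − 85z − 85·172·171 ≤ 0 and hence z ≤ (1/2)[85 + √(7225 + 4·2500020)] = (1/2)[85 + √10007305] ≈ (1/2)(85 + 3163.4325) = 1624.2162.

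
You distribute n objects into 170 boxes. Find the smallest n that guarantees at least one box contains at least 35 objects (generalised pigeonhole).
n = (35 − 1)·170 + 1 = 5781

By the generalised pigeonhole principle, to guarantee some box contains ≥ r objects we need more than (r − 1) · k objects total. Threshold: n = (r − 1) · k + 1. With r = 35 and k = 170: n = 34 · 170 + 1 = 5780 + 1 = 5781. For n = 5780 = 34 · 170, we can put exactly 34 objects in every box, avoiding 35 in any single one — so 5781 is tight.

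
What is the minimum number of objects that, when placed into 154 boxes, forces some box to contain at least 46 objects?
n = (46 − 1)·154 + 1 = 6931

By the generalised pigeonhole principle, to guarantee some box contains ≥ r objects we need more than (r − 1) · k objects total. Threshold: n = (r − 1) · k + 1. With r = 46 and k = 154: n = 45 · 154 + 1 = 6930 + 1 = 6931. For n = 6930 = 45 · 154, we can put exactly 45 objects in every box, avoiding 46 in any single one — so 6931 is tight.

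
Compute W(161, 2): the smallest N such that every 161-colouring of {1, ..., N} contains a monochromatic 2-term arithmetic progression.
W(161, 2) = 161 + 1 = 162

A 2-term AP is any pair of integers, so a monochromatic 2-AP exists iff some colour is used at least twice. With 161 colours, the colouring i ↦ i on {1, ..., 161} uses each colour once, avoiding any monochromatic pair, so W(161, 2) > 161. For {1, ..., 162}, pigeonhole forces two integers of the same colour, which form a monochromatic 2-AP. Hence W(161, 2) = 162.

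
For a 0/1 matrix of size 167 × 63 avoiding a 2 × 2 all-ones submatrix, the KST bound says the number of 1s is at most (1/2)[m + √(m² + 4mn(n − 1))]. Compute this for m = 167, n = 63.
z(167, 63; 2, 2) ≤ (1/2)[167 + √(167² + 4·167·63·62)] = (1/2)[167 + √2637097] = 895.457

Kővári–Sós–Turán: let r_1, ..., r_167 be the row sums and z = Σ r_i the total number of 1s. Each pair of columns can share at most one row with both entries 1 (else a 2×2 all-ones block appears), so Σ_i C(r_i, 2) ≤ C(63, 2) = 1953. By convexity Σ_i C(r_i, 2) ≥ 167·C(z/167, 2) = z(z − 167)/(2·167), giving z² − 167z − 167·63·62 ≤ 0 and hence z ≤ (1/2)[167 + √(27889 + 4·652302)] = (1/2)[167 + √2637097] ≈ (1/2)(167 + 1623.9141) = 895.457.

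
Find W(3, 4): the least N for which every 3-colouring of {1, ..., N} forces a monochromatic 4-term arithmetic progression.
W(3, 4) = 293

This is a classical value, W(3, 4) = 293, established by combining an explicit 3-colouring of {1, ..., 292} with no monochromatic 4-AP (giving the lower bound W(3, 4) > 292) and a finite case analysis / exhaustive computer search showing every 3-colouring of {1, ..., 293} has such an AP.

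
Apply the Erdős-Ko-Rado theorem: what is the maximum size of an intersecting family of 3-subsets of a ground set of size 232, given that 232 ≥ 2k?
max |F| = C(231, 2) = 26565

The Erdős-Ko-Rado theorem states: for n ≥ 2k, an intersecting family of k-subsets of an n-element set has size at most C(n − 1, k − 1), with equality for 'star' families {A ⊆ [n] : |A| = k, i ∈ A} (fix an element i). For n = 232, k = 3: C(231, 2) = 26565.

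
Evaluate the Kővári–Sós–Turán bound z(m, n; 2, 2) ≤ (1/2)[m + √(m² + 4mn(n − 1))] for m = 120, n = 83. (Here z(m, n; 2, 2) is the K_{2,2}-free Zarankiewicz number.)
z(120, 83; 2, 2) ≤ (1/2)[120 + √(120² + 4·120·83·82)] = (1/2)[120 + √3281280] = 965.7152

Kővári–Sós–Turán: let r_1, ..., r_120 be the row sums and z = Σ r_i the total number of 1s. Each pair of columns can share at most one row with both entries 1 (else a 2×2 all-ones block appears), so Σ_i C(r_i, 2) ≤ C(83, 2) = 3403. By convexity Σ_i C(r_i, 2) ≥ 120·C(z/120, 2) = z(z − 120)/(2·120), giving z² − 120z − 120·83·82 ≤ 0 and hence z ≤ (1/2)[120 + √(14400 + 4·816720)] = (1/2)[120 + √3281280] ≈ (1/2)(120 + 1811.4304) = 965.7152.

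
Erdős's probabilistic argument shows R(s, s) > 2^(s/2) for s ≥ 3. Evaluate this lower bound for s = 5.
2^(5/2) = 5.6569; so R(5, 5) > 5.6569

Colour each edge of K_n uniformly at random with red/blue. The expected number of monochromatic K_5 is C(n, 5) · 2 · 2^(−C(5,2)). If C(n, 5) · 2^(1 − C(5,2)) < 1, then with positive probability no monochromatic K_5 exists, so R(5, 5) > n. The standard estimate C(n, 5) ≤ n^5/5! shows this inequality holds whenever n ≤ 2^(5/2) (since 5! · 2^(C(5,2) − 1) > 2^(5^2/2) ≥ n^5). Hence R(5, 5) > 2^(5/2) = 5.6569.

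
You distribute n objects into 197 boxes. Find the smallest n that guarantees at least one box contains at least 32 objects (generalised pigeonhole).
n = (32 − 1)·197 + 1 = 6108

By the generalised pigeonhole principle, to guarantee some box contains ≥ r objects we need more than (r − 1) · k objects total. Threshold: n = (r − 1) · k + 1. With r = 32 and k = 197: n = 31 · 197 + 1 = 6107 + 1 = 6108. For n = 6107 = 31 · 197, we can put exactly 31 objects in every box, avoiding 32 in any single one — so 6108 is tight.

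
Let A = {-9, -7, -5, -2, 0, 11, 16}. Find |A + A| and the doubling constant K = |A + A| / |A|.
K = |A + A| / |A| = 23/7

Enumerate A + A = {a + b : a, b ∈ A}. With |A| = 7, there are |A|^2 = 49 ordered sum pairs; collecting distinct values, A + A = {-18, -16, -14, -12, -11, -10, -9, -7, -5, -4, -2, 0, 2, 4, 6, 7, 9, 11, 14, 16, 22, 27, 32}, so |A + A| = 23. Thus K = 23/7. For comparison, the minimum possible |A + A| over all 7-element sets is 2·7 − 1 = 13 (so min K = 13/7), attained only by arithmetic progressions.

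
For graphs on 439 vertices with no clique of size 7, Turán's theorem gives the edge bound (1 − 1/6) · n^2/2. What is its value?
Turán density bound = (5/6) · 439^2/2 = 963605/12 ≈ 80300.4167

Turán's theorem: ex(n, K_{r+1}) is achieved by the complete r-partite Turán graph T(n, r) with parts as balanced as possible, and is at most (1 − 1/r) · n^2/2. For r = 6, n = 439: the density bound is (5/6) · 192721/2 = 963605/12 ≈ 80300.4167. The integer-valued extremum is e(T(439, 6)) = 80300, which is strictly less than the density bound 963605/12 since 6 ∤ 439 (the parts of T(439, 6) cannot all be equal).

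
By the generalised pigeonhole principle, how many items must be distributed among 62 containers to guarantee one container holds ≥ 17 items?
n = (17 − 1)·62 + 1 = 993

By the generalised pigeonhole principle, to guarantee some box contains ≥ r objects we need more than (r − 1) · k objects total. Threshold: n = (r − 1) · k + 1. With r = 17 and k = 62: n = 16 · 62 + 1 = 992 + 1 = 993. For n = 992 = 16 · 62, we can put exactly 16 objects in every box, avoiding 17 in any single one — so 993 is tight.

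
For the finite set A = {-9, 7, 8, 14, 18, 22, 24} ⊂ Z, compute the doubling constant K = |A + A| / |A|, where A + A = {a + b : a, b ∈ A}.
K = |A + A| / |A| = 25/7

Enumerate A + A = {a + b : a, b ∈ A}. With |A| = 7, there are |A|^2 = 49 ordered sum pairs; collecting distinct values, A + A = {-18, -2, -1, 5, 9, 13, 14, 15, 16, 21, 22, 25, 26, 28, 29, 30, 31, 32, 36, 38, 40, 42, 44, 46, 48}, so |A + A| = 25. Thus K = 25/7. For comparison, the minimum possible |A + A| over all 7-element sets is 2·7 − 1 = 13 (so min K = 13/7), attained only by arithmetic progressions.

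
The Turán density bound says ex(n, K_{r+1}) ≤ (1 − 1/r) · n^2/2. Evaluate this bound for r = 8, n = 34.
Turán density bound = (7/8) · 34^2/2 = 2023/4 ≈ 505.75

Turán's theorem: ex(n, K_{r+1}) is achieved by the complete r-partite Turán graph T(n, r) with parts as balanced as possible, and is at most (1 − 1/r) · n^2/2. For r = 8, n = 34: the density bound is (7/8) · 1156/2 = 2023/4 ≈ 505.75. The integer-valued extremum is e(T(34, 8)) = 505, which is strictly less than the density bound 2023/4 since 8 ∤ 34 (the parts of T(34, 8) cannot all be equal).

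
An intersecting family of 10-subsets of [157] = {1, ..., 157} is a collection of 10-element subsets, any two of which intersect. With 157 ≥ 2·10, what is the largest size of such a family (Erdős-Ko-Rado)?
max |F| = C(156, 9) = 119196963871700

The Erdős-Ko-Rado theorem states: for n ≥ 2k, an intersecting family of k-subsets of an n-element set has size at most C(n − 1, k − 1), with equality for 'star' families {A ⊆ [n] : |A| = k, i ∈ A} (fix an element i). For n = 157, k = 10: C(156, 9) = 119196963871700.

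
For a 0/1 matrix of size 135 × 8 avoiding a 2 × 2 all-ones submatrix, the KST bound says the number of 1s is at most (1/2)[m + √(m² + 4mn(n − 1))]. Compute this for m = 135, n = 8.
z(135, 8; 2, 2) ≤ (1/2)[135 + √(135² + 4·135·8·7)] = (1/2)[135 + √48465] = 177.5738

Kővári–Sós–Turán: let r_1, ..., r_135 be the row sums and z = Σ r_i the total number of 1s. Each pair of columns can share at most one row with both entries 1 (else a 2×2 all-ones block appears), so Σ_i C(r_i, 2) ≤ C(8, 2) = 28. By convexity Σ_i C(r_i, 2) ≥ 135·C(z/135, 2) = z(z − 135)/(2·135), giving z² − 135z − 135·8·7 ≤ 0 and hence z ≤ (1/2)[135 + √(18225 + 4·7560)] = (1/2)[135 + √48465] ≈ (1/2)(135 + 220.1477) = 177.5738.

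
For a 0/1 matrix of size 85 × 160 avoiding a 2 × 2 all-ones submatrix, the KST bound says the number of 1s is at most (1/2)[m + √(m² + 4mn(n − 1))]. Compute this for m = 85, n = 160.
z(85, 160; 2, 2) ≤ (1/2)[85 + √(85² + 4·85·160·159)] = (1/2)[85 + √8656825] = 1513.6241

Kővári–Sós–Turán: let r_1, ..., r_85 be the row sums and z = Σ r_i the total number of 1s. Each pair of columns can share at most one row with both entries 1 (else a 2×2 all-ones block appears), so Σ_i C(r_i, 2) ≤ C(160, 2) = 12720. By convexity Σ_i C(r_i, 2) ≥ 85·C(z/85, 2) = z(z − 85)/(2·85), giving z² − 85z − 85·160·159 ≤ 0 and hence z ≤ (1/2)[85 + √(7225 + 4·2162400)] = (1/2)[85 + √8656825] ≈ (1/2)(85 + 2942.2483) = 1513.6241.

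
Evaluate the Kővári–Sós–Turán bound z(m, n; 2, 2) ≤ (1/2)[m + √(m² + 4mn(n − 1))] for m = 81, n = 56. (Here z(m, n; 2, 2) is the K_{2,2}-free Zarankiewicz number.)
z(81, 56; 2, 2) ≤ (1/2)[81 + √(81² + 4·81·56·55)] = (1/2)[81 + √1004481] = 541.619

Kővári–Sós–Turán: let r_1, ..., r_81 be the row sums and z = Σ r_i the total number of 1s. Each pair of columns can share at most one row with both entries 1 (else a 2×2 all-ones block appears), so Σ_i C(r_i, 2) ≤ C(56, 2) = 1540. By convexity Σ_i C(r_i, 2) ≥ 81·C(z/81, 2) = z(z − 81)/(2·81), giving z² − 81z − 81·56·55 ≤ 0 and hence z ≤ (1/2)[81 + √(6561 + 4·249480)] = (1/2)[81 + √1004481] ≈ (1/2)(81 + 1002.238) = 541.619.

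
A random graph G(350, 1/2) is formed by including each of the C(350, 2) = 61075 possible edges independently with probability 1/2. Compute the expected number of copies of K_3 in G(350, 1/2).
E[# K_3] = C(350, 3) · (1/2)^C(3, 2) = 7084700 / 2^3 = 1771175/2 = 885587.5

For each 3-subset S of vertices (there are C(350, 3) = 7084700 such S), let X_S = 1 if S induces a K_3 (all C(3, 2) = 3 edges present). Then P(X_S = 1) = (1/2)^3 = 1/8. By linearity of expectation, E[# K_3] = C(350, 3) · (1/2)^3 = 7084700 / 8 = 1771175/2 = 885587.5.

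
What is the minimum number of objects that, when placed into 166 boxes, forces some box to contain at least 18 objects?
n = (18 − 1)·166 + 1 = 2823

By the generalised pigeonhole principle, to guarantee some box contains ≥ r objects we need more than (r − 1) · k objects total. Threshold: n = (r − 1) · k + 1. With r = 18 and k = 166: n = 17 · 166 + 1 = 2822 + 1 = 2823. For n = 2822 = 17 · 166, we can put exactly 17 objects in every box, avoiding 18 in any single one — so 2823 is tight.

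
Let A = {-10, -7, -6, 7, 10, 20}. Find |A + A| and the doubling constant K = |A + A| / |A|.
K = |A + A| / |A| = 19/6

Enumerate A + A = {a + b : a, b ∈ A}. With |A| = 6, there are |A|^2 = 36 ordered sum pairs; collecting distinct values, A + A = {-20, -17, -16, -14, -13, -12, -3, 0, 1, 3, 4, 10, 13, 14, 17, 20, 27, 30, 40}, so |A + A| = 19. Thus K = 19/6. For comparison, the minimum possible |A + A| over all 6-element sets is 2·6 − 1 = 11 (so min K = 11/6), attained only by arithmetic progressions.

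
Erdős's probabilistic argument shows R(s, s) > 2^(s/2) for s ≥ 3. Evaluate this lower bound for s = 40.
2^(40/2) = 1048576; so R(40, 40) > 1048576

Colour each edge of K_n uniformly at random with red/blue. The expected number of monochromatic K_40 is C(n, 40) · 2 · 2^(−C(40,2)). If C(n, 40) · 2^(1 − C(40,2)) < 1, then with positive probability no monochromatic K_40 exists, so R(40, 40) > n. The standard estimate C(n, 40) ≤ n^40/40! shows this inequality holds whenever n ≤ 2^(40/2) (since 40! · 2^(C(40,2) − 1) > 2^(40^2/2) ≥ n^40). Hence R(40, 40) > 2^(40/2) = 1048576.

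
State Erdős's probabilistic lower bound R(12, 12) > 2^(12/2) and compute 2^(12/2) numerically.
2^(12/2) = 64; so R(12, 12) > 64

Colour each edge of K_n uniformly at random with red/blue. The expected number of monochromatic K_12 is C(n, 12) · 2 · 2^(−C(12,2)). If C(n, 12) · 2^(1 − C(12,2)) < 1, then with positive probability no monochromatic K_12 exists, so R(12, 12) > n. The standard estimate C(n, 12) ≤ n^12/12! shows this inequality holds whenever n ≤ 2^(12/2) (since 12! · 2^(C(12,2) − 1) > 2^(12^2/2) ≥ n^12). Hence R(12, 12) > 2^(12/2) = 64.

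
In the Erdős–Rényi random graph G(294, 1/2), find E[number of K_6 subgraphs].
E[# K_6] = C(294, 6) · (1/2)^C(6, 2) = 852028526377 / 2^15 ≈ 26001847.118439

For each 6-subset S of vertices (there are C(294, 6) = 852028526377 such S), let X_S = 1 if S induces a K_6 (all C(6, 2) = 15 edges present). Then P(X_S = 1) = (1/2)^15 = 1/32768. By linearity of expectation, E[# K_6] = C(294, 6) · (1/2)^15 = 852028526377 / 32768 ≈ 26001847.118439.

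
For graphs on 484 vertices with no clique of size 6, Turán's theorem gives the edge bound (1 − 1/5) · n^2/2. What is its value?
Turán density bound = (4/5) · 484^2/2 = 468512/5 ≈ 93702.4

Turán's theorem: ex(n, K_{r+1}) is achieved by the complete r-partite Turán graph T(n, r) with parts as balanced as possible, and is at most (1 − 1/r) · n^2/2. For r = 5, n = 484: the density bound is (4/5) · 234256/2 = 468512/5 ≈ 93702.4. The integer-valued extremum is e(T(484, 5)) = 93702, which is strictly less than the density bound 468512/5 since 5 ∤ 484 (the parts of T(484, 5) cannot all be equal).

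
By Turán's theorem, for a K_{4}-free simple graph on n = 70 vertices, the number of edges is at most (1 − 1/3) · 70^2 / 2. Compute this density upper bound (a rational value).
Turán density bound = (2/3) · 70^2/2 = 4900/3 ≈ 1633.3333

Turán's theorem: ex(n, K_{r+1}) is achieved by the complete r-partite Turán graph T(n, r) with parts as balanced as possible, and is at most (1 − 1/r) · n^2/2. For r = 3, n = 70: the density bound is (2/3) · 4900/2 = 4900/3 ≈ 1633.3333. The integer-valued extremum is e(T(70, 3)) = 1633, which is strictly less than the density bound 4900/3 since 3 ∤ 70 (the parts of T(70, 3) cannot all be equal).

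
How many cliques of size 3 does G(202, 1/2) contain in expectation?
E[# K_3] = C(202, 3) · (1/2)^C(3, 2) = 1353400 / 2^3 = 169175

For each 3-subset S of vertices (there are C(202, 3) = 1353400 such S), let X_S = 1 if S induces a K_3 (all C(3, 2) = 3 edges present). Then P(X_S = 1) = (1/2)^3 = 1/8. By linearity of expectation, E[# K_3] = C(202, 3) · (1/2)^3 = 1353400 / 8 = 169175.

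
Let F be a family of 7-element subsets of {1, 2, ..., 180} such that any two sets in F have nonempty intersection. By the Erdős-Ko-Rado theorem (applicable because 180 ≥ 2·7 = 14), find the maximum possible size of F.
max |F| = C(179, 6) = 41977229140

Erdős-Ko-Rado (1961): when n ≥ 2k, max |F| = C(n−1, k−1). The bound is attained by the star {A : i ∈ A} for any fixed i ∈ [n]. Here C(180−1, 7−1) = C(179, 6) = 41977229140.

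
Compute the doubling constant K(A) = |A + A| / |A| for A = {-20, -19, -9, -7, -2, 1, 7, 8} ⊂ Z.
K = |A + A| / |A| = 32/8 = 4

Enumerate A + A = {a + b : a, b ∈ A}. With |A| = 8, there are |A|^2 = 64 ordered sum pairs; collecting distinct values, A + A = {-40, -39, -38, -29, -28, -27, -26, -22, -21, -19, -18, -16, -14, -13, -12, -11, -9, -8, -6, -4, -2, -1, 0, 1, 2, 5, 6, 8, 9, 14, 15, 16}, so |A + A| = 32. Thus K = 32/8 = 4. For comparison, the minimum possible |A + A| over all 8-element sets is 2·8 − 1 = 15 (so min K = 15/8), attained only by arithmetic progressions.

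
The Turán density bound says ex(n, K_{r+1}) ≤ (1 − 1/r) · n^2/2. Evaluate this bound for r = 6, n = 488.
Turán density bound = (5/6) · 488^2/2 = 297680/3 ≈ 99226.6667

Turán's theorem: ex(n, K_{r+1}) is achieved by the complete r-partite Turán graph T(n, r) with parts as balanced as possible, and is at most (1 − 1/r) · n^2/2. For r = 6, n = 488: the density bound is (5/6) · 238144/2 = 297680/3 ≈ 99226.6667. The integer-valued extremum is e(T(488, 6)) = 99226, which is strictly less than the density bound 297680/3 since 6 ∤ 488 (the parts of T(488, 6) cannot all be equal).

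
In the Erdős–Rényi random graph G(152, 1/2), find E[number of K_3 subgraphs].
E[# K_3] = C(152, 3) · (1/2)^C(3, 2) = 573800 / 2^3 = 71725

For each 3-subset S of vertices (there are C(152, 3) = 573800 such S), let X_S = 1 if S induces a K_3 (all C(3, 2) = 3 edges present). Then P(X_S = 1) = (1/2)^3 = 1/8. By linearity of expectation, E[# K_3] = C(152, 3) · (1/2)^3 = 573800 / 8 = 71725.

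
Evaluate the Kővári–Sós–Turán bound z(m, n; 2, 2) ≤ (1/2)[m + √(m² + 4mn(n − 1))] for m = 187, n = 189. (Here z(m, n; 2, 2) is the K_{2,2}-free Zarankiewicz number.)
z(187, 189; 2, 2) ≤ (1/2)[187 + √(187² + 4·187·189·188)] = (1/2)[187 + √26612905] = 2672.8849

Kővári–Sós–Turán: let r_1, ..., r_187 be the row sums and z = Σ r_i the total number of 1s. Each pair of columns can share at most one row with both entries 1 (else a 2×2 all-ones block appears), so Σ_i C(r_i, 2) ≤ C(189, 2) = 17766. By convexity Σ_i C(r_i, 2) ≥ 187·C(z/187, 2) = z(z − 187)/(2·187), giving z² − 187z − 187·189·188 ≤ 0 and hence z ≤ (1/2)[187 + √(34969 + 4·6644484)] = (1/2)[187 + √26612905] ≈ (1/2)(187 + 5158.7697) = 2672.8849.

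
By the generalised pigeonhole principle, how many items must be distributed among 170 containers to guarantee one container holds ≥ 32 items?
n = (32 − 1)·170 + 1 = 5271

By the generalised pigeonhole principle, to guarantee some box contains ≥ r objects we need more than (r − 1) · k objects total. Threshold: n = (r − 1) · k + 1. With r = 32 and k = 170: n = 31 · 170 + 1 = 5270 + 1 = 5271. For n = 5270 = 31 · 170, we can put exactly 31 objects in every box, avoiding 32 in any single one — so 5271 is tight.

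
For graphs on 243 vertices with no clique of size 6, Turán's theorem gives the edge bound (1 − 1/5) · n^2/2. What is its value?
Turán density bound = (4/5) · 243^2/2 = 118098/5 ≈ 23619.6

Turán's theorem: ex(n, K_{r+1}) is achieved by the complete r-partite Turán graph T(n, r) with parts as balanced as possible, and is at most (1 − 1/r) · n^2/2. For r = 5, n = 243: the density bound is (4/5) · 59049/2 = 118098/5 ≈ 23619.6. The integer-valued extremum is e(T(243, 5)) = 23619, which is strictly less than the density bound 118098/5 since 5 ∤ 243 (the parts of T(243, 5) cannot all be equal).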